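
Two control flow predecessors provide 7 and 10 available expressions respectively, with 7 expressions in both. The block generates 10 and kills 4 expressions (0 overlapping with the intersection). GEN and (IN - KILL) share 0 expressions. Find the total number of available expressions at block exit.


IN = intersection of predecessors = 7
IN - KILL = 7 - 0 = 7
|OUT| = |GEN| + |IN - KILL| - |GEN ∩ (IN - KILL)| = 10 + 7 - 0 = 17

17


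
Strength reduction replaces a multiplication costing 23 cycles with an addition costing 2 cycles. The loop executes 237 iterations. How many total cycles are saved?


Per-iteration saving = 23 - 2 = 21
Total saved = 237 * 21 = 4977

4977


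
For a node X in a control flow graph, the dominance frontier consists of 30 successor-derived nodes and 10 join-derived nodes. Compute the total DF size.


DF(X) = direct successor contributions + join point contributions
= 30 + 10 = 40

40


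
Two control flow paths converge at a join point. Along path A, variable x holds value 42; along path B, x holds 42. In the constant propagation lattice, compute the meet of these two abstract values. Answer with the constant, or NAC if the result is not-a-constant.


Meet operation: if both paths give the same constant, result is that constant; if they differ, result is NAC (not-a-constant).
Path A: 42, Path B: 42 -> equal
Result: constant -> 42

42


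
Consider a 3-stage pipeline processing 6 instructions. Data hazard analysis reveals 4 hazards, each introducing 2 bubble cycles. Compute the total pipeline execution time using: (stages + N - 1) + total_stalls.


Base cycles = 3 + 6 - 1 = 8
Total stalls = 4 * 2 = 8
Total = 8 + 8 = 16

16


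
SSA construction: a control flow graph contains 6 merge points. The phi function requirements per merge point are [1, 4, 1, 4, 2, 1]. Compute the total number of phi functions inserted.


Total phi functions = sum of phi functions at each join node
= 1 + 4 + 1 + 4 + 2 + 1 = 13

13


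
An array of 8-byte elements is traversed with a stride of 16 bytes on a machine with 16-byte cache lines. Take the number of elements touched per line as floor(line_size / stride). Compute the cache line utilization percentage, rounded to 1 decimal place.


Elements per cache line = floor(16 / 16) = 1
Bytes used = 1 * 8 = 8
Utilization = 8 / 16 * 100 = 50.0%

50.0


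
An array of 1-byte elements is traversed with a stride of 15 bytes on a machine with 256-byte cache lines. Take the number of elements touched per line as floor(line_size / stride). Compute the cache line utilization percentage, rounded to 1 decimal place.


Elements per cache line = floor(256 / 15) = 17
Bytes used = 17 * 1 = 17
Utilization = 17 / 256 * 100 = 6.6%

6.6


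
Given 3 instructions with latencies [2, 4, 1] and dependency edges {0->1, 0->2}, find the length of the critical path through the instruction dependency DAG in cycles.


Compute longest path through dependency graph: dist(Ik) = max over predecessors of dist + latency(Ik).
dist(I0) = latency 2 = 2
dist(I1) = dist(I0) + 4 = 2 + 4 = 6
dist(I2) = dist(I0) + 1 = 2 + 1 = 3
Critical path = max dist = 6

6


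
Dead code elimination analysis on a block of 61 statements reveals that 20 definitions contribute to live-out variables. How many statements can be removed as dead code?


Dead code = total statements - live definitions
= 61 - 20 = 41

41


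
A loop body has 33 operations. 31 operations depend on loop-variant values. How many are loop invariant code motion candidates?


Invariant candidates = total - loop-dependent
= 33 - 31 = 2

2


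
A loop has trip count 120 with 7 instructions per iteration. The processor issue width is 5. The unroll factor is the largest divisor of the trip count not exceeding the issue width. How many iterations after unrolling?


Largest divisor of 120 <= 5 is 5
New iterations = 120 / 5 = 24

24


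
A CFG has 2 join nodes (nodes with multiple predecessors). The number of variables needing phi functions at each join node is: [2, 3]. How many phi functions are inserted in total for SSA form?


Total phi functions = sum of phi functions at each join node
= 2 + 3 = 5

5


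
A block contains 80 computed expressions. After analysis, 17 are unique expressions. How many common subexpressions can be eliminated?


CSE count = total expressions - unique expressions
= 80 - 17 = 63

63


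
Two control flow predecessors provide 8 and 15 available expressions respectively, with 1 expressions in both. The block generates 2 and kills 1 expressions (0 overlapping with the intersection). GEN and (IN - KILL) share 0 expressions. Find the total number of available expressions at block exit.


IN = intersection of predecessors = 1
IN - KILL = 1 - 0 = 1
|OUT| = |GEN| + |IN - KILL| - |GEN ∩ (IN - KILL)| = 2 + 1 - 0 = 3

3


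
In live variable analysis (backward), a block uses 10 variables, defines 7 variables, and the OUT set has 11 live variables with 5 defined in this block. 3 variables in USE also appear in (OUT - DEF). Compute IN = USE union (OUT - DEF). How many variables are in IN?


OUT - DEF: 11 - 5 = 6
|IN| = |USE| + |OUT - DEF| - |USE ∩ (OUT - DEF)| = 10 + 6 - 3 = 13

13


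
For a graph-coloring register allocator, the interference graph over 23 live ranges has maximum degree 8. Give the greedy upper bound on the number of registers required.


Greedy coloring never needs more than (max_degree + 1) colors: when coloring a vertex, at most max_degree neighbors are already colored.
Upper bound = 8 + 1 = 9

9


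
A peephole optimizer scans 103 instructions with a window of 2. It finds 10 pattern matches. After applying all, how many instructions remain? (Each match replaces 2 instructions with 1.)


Each match removes 1 instructions.
Total removed = 10 * 1 = 10
Remaining = 103 - 10 = 93

93


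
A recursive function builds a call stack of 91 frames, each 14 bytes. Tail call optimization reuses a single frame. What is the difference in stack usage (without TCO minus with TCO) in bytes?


Without TCO: 91 * 14 = 1274 bytes
With TCO: reuse 1 frame = 14 bytes
Savings = 1274 - 14 = 1260

1260


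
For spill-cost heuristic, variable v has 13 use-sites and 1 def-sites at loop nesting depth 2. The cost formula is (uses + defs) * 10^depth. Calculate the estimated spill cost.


uses + defs = 13 + 1 = 14
10^2 = 100
Spill cost = 14 * 100 = 1400

1400


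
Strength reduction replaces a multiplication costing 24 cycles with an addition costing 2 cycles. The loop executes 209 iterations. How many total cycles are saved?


Per-iteration saving = 24 - 2 = 22
Total saved = 209 * 22 = 4598

4598


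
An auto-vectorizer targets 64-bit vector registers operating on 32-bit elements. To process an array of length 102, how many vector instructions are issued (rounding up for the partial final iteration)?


Width = 64 / 32 = 2 elements per vector op
Iterations = ceil(102 / 2) = 51

51


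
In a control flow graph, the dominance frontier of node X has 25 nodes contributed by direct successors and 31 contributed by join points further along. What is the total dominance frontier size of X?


DF(X) = direct successor contributions + join point contributions
= 25 + 31 = 56

56


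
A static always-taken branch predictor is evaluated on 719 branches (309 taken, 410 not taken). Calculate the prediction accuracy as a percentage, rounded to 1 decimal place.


Predictor: always-taken
Correct predictions = 309
Accuracy = 309 / 719 * 100 = 43.0%

43.0


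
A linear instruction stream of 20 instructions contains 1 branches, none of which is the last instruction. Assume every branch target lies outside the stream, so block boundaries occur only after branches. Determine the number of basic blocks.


With no in-sequence branch targets, the leaders are the first instruction plus the instruction after each branch.
Number of basic blocks = branches + 1
= 1 + 1 = 2

2


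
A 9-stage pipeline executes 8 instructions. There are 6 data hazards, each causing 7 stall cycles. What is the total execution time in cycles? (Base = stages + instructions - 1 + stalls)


Base cycles = 9 + 8 - 1 = 16
Total stalls = 6 * 7 = 42
Total = 16 + 42 = 58

58


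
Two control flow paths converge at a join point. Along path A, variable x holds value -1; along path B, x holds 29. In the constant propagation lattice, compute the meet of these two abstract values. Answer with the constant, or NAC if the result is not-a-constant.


Meet operation: if both paths give the same constant, result is that constant; if they differ, result is NAC (not-a-constant).
Path A: -1, Path B: 29 -> differ
Result: not-a-constant -> NAC

NAC


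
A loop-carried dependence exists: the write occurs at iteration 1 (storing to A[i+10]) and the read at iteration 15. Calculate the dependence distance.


Distance = read iteration - write iteration
= 15 - 1 = 14

14


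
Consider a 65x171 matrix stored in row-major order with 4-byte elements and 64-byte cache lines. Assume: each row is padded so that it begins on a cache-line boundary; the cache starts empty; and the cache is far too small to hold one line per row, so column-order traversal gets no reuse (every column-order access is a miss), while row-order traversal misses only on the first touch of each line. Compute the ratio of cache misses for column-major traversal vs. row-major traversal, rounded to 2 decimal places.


Each row occupies 171 * 4 = 684 bytes and starts on a line boundary, so it spans ceil(684 / 64) = 11 cache lines.
Row-major traversal misses (one per line touched): 65 * ceil(171 * 4 / 64) = 715
Column-major traversal misses (no reuse, every access misses): 65 * 171 = 11115
Ratio = 11115 / 715 = 15.55

15.55


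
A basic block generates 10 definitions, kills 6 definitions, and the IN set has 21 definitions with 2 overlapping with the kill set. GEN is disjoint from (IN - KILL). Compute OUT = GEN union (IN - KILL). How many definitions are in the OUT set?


IN - KILL: 21 - 2 = 19 surviving definitions
OUT = GEN + surviving = 10 + 19 = 29

29


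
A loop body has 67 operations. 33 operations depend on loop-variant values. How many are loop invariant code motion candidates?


Invariant candidates = total - loop-dependent
= 67 - 33 = 34

34


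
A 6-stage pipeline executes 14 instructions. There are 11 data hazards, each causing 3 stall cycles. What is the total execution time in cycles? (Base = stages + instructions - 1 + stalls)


Base cycles = 6 + 14 - 1 = 19
Total stalls = 11 * 3 = 33
Total = 19 + 33 = 52

52


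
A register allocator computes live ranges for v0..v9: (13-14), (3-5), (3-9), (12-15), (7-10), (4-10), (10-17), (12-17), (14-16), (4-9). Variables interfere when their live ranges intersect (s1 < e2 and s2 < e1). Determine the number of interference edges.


Check all pairs for overlapping intervals.
Two intervals (s1,e1) and (s2,e2) overlap if s1 < e2 and s2 < e1.
v0 (13-14) vs v1..v9: overlaps v3, v6, v7 -> 3
v1 (3-5) vs v2..v9: overlaps v2, v5, v9 -> 3
v2 (3-9) vs v3..v9: overlaps v4, v5, v9 -> 3
v3 (12-15) vs v4..v9: overlaps v6, v7, v8 -> 3
v4 (7-10) vs v5..v9: overlaps v5, v9 -> 2
v5 (4-10) vs v6..v9: overlaps v9 -> 1
v6 (10-17) vs v7..v9: overlaps v7, v8 -> 2
v7 (12-17) vs v8..v9: overlaps v8 -> 1
v8 (14-16) vs v9: overlaps none -> 0
Total overlapping pairs = 3 + 3 + 3 + 3 + 2 + 1 + 2 + 1 + 0 = 18

18


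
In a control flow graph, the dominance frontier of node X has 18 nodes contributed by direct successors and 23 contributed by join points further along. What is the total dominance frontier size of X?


DF(X) = direct successor contributions + join point contributions
= 18 + 23 = 41

41


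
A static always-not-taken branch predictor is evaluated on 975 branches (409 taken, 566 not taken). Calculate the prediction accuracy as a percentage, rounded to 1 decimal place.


Predictor: always-not-taken
Correct predictions = 566
Accuracy = 566 / 975 * 100 = 58.1%

58.1


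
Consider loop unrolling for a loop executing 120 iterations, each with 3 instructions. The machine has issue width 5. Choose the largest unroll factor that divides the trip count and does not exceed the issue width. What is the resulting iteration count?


Largest divisor of 120 <= 5 is 5
New iterations = 120 / 5 = 24

24


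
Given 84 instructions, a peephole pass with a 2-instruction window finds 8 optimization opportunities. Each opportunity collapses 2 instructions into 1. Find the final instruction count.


Each match removes 1 instructions.
Total removed = 8 * 1 = 8
Remaining = 84 - 8 = 76

76


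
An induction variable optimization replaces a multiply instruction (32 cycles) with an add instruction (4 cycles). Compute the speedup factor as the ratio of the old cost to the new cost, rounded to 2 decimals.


Ratio = mult_cost / add_cost = 32 / 4 = 8.0

8.0


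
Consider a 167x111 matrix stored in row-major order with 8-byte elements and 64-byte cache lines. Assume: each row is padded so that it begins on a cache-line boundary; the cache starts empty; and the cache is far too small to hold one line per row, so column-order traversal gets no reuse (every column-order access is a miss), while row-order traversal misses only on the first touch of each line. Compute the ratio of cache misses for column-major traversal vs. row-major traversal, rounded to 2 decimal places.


Each row occupies 111 * 8 = 888 bytes and starts on a line boundary, so it spans ceil(888 / 64) = 14 cache lines.
Row-major traversal misses (one per line touched): 167 * ceil(111 * 8 / 64) = 2338
Column-major traversal misses (no reuse, every access misses): 167 * 111 = 18537
Ratio = 18537 / 2338 = 7.93

7.93


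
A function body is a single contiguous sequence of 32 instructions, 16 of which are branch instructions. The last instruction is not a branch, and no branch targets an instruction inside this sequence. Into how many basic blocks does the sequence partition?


With no in-sequence branch targets, the leaders are the first instruction plus the instruction after each branch.
Number of basic blocks = branches + 1
= 16 + 1 = 17

17


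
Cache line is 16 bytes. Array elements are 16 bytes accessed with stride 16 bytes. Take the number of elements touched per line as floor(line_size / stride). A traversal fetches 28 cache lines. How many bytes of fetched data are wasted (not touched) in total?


Elements per line = floor(16 / 16) = 1
Bytes used per line = 1 * 16 = 16
Wasted per line = 16 - 16 = 0
Total wasted = 0 * 28 = 0

0


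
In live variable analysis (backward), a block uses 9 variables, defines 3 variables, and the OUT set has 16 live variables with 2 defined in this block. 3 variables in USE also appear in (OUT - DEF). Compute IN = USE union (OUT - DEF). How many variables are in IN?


OUT - DEF: 16 - 2 = 14
|IN| = |USE| + |OUT - DEF| - |USE ∩ (OUT - DEF)| = 9 + 14 - 3 = 20

20


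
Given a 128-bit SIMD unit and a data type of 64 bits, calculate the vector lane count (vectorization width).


Width = SIMD bits / data type bits
= 128 / 64 = 2

2


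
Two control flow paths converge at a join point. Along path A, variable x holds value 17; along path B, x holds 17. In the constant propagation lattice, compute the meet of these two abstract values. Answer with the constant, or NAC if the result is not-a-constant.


Meet operation: if both paths give the same constant, result is that constant; if they differ, result is NAC (not-a-constant).
Path A: 17, Path B: 17 -> equal
Result: constant -> 17

17


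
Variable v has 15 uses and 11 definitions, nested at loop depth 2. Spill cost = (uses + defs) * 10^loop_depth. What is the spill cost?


uses + defs = 15 + 11 = 26
10^2 = 100
Spill cost = 26 * 100 = 2600

2600


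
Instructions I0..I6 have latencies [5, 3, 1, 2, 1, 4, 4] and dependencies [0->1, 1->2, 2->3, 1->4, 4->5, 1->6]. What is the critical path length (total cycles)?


Compute longest path through dependency graph: dist(Ik) = max over predecessors of dist + latency(Ik).
dist(I0) = latency 5 = 5
dist(I1) = dist(I0) + 3 = 5 + 3 = 8
dist(I2) = dist(I1) + 1 = 8 + 1 = 9
dist(I3) = dist(I2) + 2 = 9 + 2 = 11
dist(I4) = dist(I1) + 1 = 8 + 1 = 9
dist(I5) = dist(I4) + 4 = 9 + 4 = 13
dist(I6) = dist(I1) + 4 = 8 + 4 = 12
Critical path = max dist = 13

13


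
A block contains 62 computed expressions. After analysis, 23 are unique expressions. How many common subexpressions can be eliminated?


CSE count = total expressions - unique expressions
= 62 - 23 = 39

39


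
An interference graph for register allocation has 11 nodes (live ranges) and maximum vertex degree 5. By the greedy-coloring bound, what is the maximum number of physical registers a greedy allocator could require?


Greedy coloring never needs more than (max_degree + 1) colors: when coloring a vertex, at most max_degree neighbors are already colored.
Upper bound = 5 + 1 = 6

6


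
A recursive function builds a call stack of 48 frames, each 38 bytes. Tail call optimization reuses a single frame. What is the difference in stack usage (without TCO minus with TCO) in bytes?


Without TCO: 48 * 38 = 1824 bytes
With TCO: reuse 1 frame = 38 bytes
Savings = 1824 - 38 = 1786

1786


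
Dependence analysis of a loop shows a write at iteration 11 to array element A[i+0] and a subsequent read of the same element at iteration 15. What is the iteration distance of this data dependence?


Distance = read iteration - write iteration
= 15 - 11 = 4

4


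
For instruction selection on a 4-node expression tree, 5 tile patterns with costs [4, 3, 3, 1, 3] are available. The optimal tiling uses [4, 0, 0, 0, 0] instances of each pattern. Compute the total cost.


Total cost = sum(count_i * cost_i)
= 4*4 + 0*3 + 0*3 + 0*1 + 0*3
= 16

16


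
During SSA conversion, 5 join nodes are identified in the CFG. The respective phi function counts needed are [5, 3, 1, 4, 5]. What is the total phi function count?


Total phi functions = sum of phi functions at each join node
= 5 + 3 + 1 + 4 + 5 = 18

18


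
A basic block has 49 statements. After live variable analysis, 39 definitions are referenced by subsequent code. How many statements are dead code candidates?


Dead code = total statements - live definitions
= 49 - 39 = 10

10


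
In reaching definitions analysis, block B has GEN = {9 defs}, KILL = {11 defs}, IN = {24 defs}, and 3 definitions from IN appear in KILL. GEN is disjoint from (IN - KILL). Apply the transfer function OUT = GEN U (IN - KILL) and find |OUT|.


IN - KILL: 24 - 3 = 21 surviving definitions
OUT = GEN + surviving = 9 + 21 = 30

30


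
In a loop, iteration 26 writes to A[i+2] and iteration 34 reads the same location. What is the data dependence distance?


Distance = read iteration - write iteration
= 34 - 26 = 8

8


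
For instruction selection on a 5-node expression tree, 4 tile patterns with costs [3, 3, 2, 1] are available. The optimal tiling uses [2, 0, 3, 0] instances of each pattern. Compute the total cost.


Total cost = sum(count_i * cost_i)
= 2*3 + 0*3 + 3*2 + 0*1
= 12

12


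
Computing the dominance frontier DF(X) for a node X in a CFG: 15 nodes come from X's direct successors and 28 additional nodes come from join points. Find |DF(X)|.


DF(X) = direct successor contributions + join point contributions
= 15 + 28 = 43

43


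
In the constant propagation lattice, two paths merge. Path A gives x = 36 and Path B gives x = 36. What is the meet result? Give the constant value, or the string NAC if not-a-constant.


Meet operation: if both paths give the same constant, result is that constant; if they differ, result is NAC (not-a-constant).
Path A: 36, Path B: 36 -> equal
Result: constant -> 36

36


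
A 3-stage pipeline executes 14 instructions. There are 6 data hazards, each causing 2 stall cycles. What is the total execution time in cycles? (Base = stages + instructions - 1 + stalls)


Base cycles = 3 + 14 - 1 = 16
Total stalls = 6 * 2 = 12
Total = 16 + 12 = 28

28


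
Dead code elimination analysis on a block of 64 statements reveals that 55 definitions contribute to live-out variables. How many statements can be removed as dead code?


Dead code = total statements - live definitions
= 64 - 55 = 9

9


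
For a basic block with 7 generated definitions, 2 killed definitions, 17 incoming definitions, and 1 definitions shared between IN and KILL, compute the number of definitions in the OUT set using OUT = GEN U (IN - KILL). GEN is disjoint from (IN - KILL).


IN - KILL: 17 - 1 = 16 surviving definitions
OUT = GEN + surviving = 7 + 16 = 23

23


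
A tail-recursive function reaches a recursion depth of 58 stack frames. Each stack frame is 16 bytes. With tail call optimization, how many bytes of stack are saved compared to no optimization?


Without TCO: 58 * 16 = 928 bytes
With TCO: reuse 1 frame = 16 bytes
Savings = 928 - 16 = 912

912


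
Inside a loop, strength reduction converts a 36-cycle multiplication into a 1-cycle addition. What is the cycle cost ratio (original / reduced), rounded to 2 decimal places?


Ratio = mult_cost / add_cost = 36 / 1 = 36.0

36.0


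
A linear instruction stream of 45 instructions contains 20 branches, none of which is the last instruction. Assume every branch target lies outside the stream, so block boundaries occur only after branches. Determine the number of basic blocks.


With no in-sequence branch targets, the leaders are the first instruction plus the instruction after each branch.
Number of basic blocks = branches + 1
= 20 + 1 = 21

21


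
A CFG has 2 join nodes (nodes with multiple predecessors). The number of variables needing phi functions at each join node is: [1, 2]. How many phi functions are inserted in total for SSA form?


Total phi functions = sum of phi functions at each join node
= 1 + 2 = 3

3


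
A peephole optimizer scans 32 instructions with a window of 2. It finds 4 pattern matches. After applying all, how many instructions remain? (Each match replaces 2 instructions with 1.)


Each match removes 1 instructions.
Total removed = 4 * 1 = 4
Remaining = 32 - 4 = 28

28


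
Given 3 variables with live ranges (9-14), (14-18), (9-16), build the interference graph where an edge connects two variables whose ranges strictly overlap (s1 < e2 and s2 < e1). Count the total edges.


Check all pairs for overlapping intervals.
Two intervals (s1,e1) and (s2,e2) overlap if s1 < e2 and s2 < e1.
v0 (9-14) vs v1..v2: overlaps v2 -> 1
v1 (14-18) vs v2: overlaps v2 -> 1
Total overlapping pairs = 1 + 1 = 2

2


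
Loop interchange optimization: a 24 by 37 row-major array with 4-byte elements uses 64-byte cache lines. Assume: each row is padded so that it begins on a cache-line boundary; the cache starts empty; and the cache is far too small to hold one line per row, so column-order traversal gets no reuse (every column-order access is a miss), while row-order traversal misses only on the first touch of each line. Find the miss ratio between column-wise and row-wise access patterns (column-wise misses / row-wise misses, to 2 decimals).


Each row occupies 37 * 4 = 148 bytes and starts on a line boundary, so it spans ceil(148 / 64) = 3 cache lines.
Row-major traversal misses (one per line touched): 24 * ceil(37 * 4 / 64) = 72
Column-major traversal misses (no reuse, every access misses): 24 * 37 = 888
Ratio = 888 / 72 = 12.33

12.33


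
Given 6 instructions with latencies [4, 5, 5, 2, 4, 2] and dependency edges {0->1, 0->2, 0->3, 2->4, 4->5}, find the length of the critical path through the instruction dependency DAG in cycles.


Compute longest path through dependency graph: dist(Ik) = max over predecessors of dist + latency(Ik).
dist(I0) = latency 4 = 4
dist(I1) = dist(I0) + 5 = 4 + 5 = 9
dist(I2) = dist(I0) + 5 = 4 + 5 = 9
dist(I3) = dist(I0) + 2 = 4 + 2 = 6
dist(I4) = dist(I2) + 4 = 9 + 4 = 13
dist(I5) = dist(I4) + 2 = 13 + 2 = 15
Critical path = max dist = 15

15


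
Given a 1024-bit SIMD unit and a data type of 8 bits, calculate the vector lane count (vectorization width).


Width = SIMD bits / data type bits
= 1024 / 8 = 128

128


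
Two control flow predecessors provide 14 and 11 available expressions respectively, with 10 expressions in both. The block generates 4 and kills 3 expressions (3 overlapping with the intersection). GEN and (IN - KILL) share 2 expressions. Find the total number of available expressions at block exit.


IN = intersection of predecessors = 10
IN - KILL = 10 - 3 = 7
|OUT| = |GEN| + |IN - KILL| - |GEN ∩ (IN - KILL)| = 4 + 7 - 2 = 9

9


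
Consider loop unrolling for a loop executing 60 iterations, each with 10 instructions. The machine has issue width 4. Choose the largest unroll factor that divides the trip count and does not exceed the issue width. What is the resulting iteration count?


Largest divisor of 60 <= 4 is 4
New iterations = 60 / 4 = 15

15


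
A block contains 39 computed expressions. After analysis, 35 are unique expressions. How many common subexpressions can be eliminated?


CSE count = total expressions - unique expressions
= 39 - 35 = 4

4


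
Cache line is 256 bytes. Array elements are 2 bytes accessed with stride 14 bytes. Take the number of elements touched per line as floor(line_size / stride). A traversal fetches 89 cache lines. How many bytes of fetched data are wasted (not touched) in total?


Elements per line = floor(256 / 14) = 18
Bytes used per line = 18 * 2 = 36
Wasted per line = 256 - 36 = 220
Total wasted = 220 * 89 = 19580

19580


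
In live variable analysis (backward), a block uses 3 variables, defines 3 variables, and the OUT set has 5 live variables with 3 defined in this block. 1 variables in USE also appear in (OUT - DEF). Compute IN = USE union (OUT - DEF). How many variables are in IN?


OUT - DEF: 5 - 3 = 2
|IN| = |USE| + |OUT - DEF| - |USE ∩ (OUT - DEF)| = 3 + 2 - 1 = 4

4


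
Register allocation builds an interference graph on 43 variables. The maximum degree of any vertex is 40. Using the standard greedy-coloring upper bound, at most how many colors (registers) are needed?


Greedy coloring never needs more than (max_degree + 1) colors: when coloring a vertex, at most max_degree neighbors are already colored.
Upper bound = 40 + 1 = 41

41


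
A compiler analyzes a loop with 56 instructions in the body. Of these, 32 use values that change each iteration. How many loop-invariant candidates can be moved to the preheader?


Invariant candidates = total - loop-dependent
= 56 - 32 = 24

24


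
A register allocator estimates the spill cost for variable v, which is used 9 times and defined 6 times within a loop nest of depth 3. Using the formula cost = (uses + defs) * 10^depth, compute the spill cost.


uses + defs = 9 + 6 = 15
10^3 = 1000
Spill cost = 15 * 1000 = 15000

15000


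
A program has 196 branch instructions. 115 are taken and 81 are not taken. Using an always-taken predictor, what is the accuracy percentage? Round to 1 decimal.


Predictor: always-taken
Correct predictions = 115
Accuracy = 115 / 196 * 100 = 58.7%

58.7


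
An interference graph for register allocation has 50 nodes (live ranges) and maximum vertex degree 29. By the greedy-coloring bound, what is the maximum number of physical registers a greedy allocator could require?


Greedy coloring never needs more than (max_degree + 1) colors: when coloring a vertex, at most max_degree neighbors are already colored.
Upper bound = 29 + 1 = 30

30


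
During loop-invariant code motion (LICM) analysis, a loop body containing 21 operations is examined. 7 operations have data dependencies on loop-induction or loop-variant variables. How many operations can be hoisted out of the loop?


Invariant candidates = total - loop-dependent
= 21 - 7 = 14

14


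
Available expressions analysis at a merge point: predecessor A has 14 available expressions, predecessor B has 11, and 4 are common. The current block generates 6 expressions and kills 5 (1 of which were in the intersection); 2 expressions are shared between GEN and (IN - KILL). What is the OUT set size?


IN = intersection of predecessors = 4
IN - KILL = 4 - 1 = 3
|OUT| = |GEN| + |IN - KILL| - |GEN ∩ (IN - KILL)| = 6 + 3 - 2 = 7

7


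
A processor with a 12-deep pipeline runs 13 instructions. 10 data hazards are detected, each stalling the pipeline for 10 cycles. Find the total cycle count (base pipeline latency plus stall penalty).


Base cycles = 12 + 13 - 1 = 24
Total stalls = 10 * 10 = 100
Total = 24 + 100 = 124

124


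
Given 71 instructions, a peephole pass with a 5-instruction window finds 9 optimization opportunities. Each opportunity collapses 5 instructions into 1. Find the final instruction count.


Each match removes 4 instructions.
Total removed = 9 * 4 = 36
Remaining = 71 - 36 = 35

35


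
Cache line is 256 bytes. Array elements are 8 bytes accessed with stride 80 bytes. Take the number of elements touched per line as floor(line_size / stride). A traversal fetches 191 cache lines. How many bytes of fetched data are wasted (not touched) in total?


Elements per line = floor(256 / 80) = 3
Bytes used per line = 3 * 8 = 24
Wasted per line = 256 - 24 = 232
Total wasted = 232 * 191 = 44312

44312


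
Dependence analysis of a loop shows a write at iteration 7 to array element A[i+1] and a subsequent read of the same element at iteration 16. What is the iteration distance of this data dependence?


Distance = read iteration - write iteration
= 16 - 7 = 9

9


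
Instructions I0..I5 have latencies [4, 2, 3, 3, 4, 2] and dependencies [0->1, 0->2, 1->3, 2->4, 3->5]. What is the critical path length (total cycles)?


Compute longest path through dependency graph: dist(Ik) = max over predecessors of dist + latency(Ik).
dist(I0) = latency 4 = 4
dist(I1) = dist(I0) + 2 = 4 + 2 = 6
dist(I2) = dist(I0) + 3 = 4 + 3 = 7
dist(I3) = dist(I1) + 3 = 6 + 3 = 9
dist(I4) = dist(I2) + 4 = 7 + 4 = 11
dist(I5) = dist(I3) + 2 = 9 + 2 = 11
Critical path = max dist = 11

11


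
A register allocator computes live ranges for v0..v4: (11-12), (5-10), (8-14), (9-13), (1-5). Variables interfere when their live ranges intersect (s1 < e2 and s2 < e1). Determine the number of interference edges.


Check all pairs for overlapping intervals.
Two intervals (s1,e1) and (s2,e2) overlap if s1 < e2 and s2 < e1.
v0 (11-12) vs v1..v4: overlaps v2, v3 -> 2
v1 (5-10) vs v2..v4: overlaps v2, v3 -> 2
v2 (8-14) vs v3..v4: overlaps v3 -> 1
v3 (9-13) vs v4: overlaps none -> 0
Total overlapping pairs = 2 + 2 + 1 + 0 = 5

5


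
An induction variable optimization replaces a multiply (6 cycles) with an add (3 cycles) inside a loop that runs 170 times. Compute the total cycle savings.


Per-iteration saving = 6 - 3 = 3
Total saved = 170 * 3 = 510

510


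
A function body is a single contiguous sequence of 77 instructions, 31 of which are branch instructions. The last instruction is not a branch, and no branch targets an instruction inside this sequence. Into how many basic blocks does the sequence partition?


With no in-sequence branch targets, the leaders are the first instruction plus the instruction after each branch.
Number of basic blocks = branches + 1
= 31 + 1 = 32

32


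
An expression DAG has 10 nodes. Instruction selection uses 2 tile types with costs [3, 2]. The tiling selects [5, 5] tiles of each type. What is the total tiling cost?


Total cost = sum(count_i * cost_i)
= 5*3 + 5*2
= 25

25


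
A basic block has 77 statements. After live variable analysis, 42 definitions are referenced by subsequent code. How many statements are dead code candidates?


Dead code = total statements - live definitions
= 77 - 42 = 35

35


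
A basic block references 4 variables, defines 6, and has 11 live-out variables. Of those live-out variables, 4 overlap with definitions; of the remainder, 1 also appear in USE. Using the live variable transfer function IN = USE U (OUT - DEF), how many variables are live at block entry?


OUT - DEF: 11 - 4 = 7
|IN| = |USE| + |OUT - DEF| - |USE ∩ (OUT - DEF)| = 4 + 7 - 1 = 10

10


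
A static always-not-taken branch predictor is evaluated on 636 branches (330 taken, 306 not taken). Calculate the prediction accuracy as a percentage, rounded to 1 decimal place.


Predictor: always-not-taken
Correct predictions = 306
Accuracy = 306 / 636 * 100 = 48.1%

48.1


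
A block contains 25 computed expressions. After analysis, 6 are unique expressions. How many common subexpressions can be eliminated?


CSE count = total expressions - unique expressions
= 25 - 6 = 19

19


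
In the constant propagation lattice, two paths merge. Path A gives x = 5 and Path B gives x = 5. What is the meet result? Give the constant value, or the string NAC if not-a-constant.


Meet operation: if both paths give the same constant, result is that constant; if they differ, result is NAC (not-a-constant).
Path A: 5, Path B: 5 -> equal
Result: constant -> 5

5


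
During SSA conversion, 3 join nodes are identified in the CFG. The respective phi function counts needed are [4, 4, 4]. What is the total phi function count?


Total phi functions = sum of phi functions at each join node
= 4 + 4 + 4 = 12

12


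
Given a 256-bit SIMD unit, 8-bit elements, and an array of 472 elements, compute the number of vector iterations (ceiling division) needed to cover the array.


Width = 256 / 8 = 32 elements per vector op
Iterations = ceil(472 / 32) = 15

15


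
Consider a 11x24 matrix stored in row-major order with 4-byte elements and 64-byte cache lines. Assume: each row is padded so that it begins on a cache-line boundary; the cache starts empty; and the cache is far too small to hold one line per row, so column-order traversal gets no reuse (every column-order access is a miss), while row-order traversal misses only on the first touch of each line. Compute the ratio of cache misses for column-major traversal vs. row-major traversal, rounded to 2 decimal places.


Each row occupies 24 * 4 = 96 bytes and starts on a line boundary, so it spans ceil(96 / 64) = 2 cache lines.
Row-major traversal misses (one per line touched): 11 * ceil(24 * 4 / 64) = 22
Column-major traversal misses (no reuse, every access misses): 11 * 24 = 264
Ratio = 264 / 22 = 12.0

12.0


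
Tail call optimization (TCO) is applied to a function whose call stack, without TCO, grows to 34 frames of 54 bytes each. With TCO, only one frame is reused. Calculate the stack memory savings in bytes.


Without TCO: 34 * 54 = 1836 bytes
With TCO: reuse 1 frame = 54 bytes
Savings = 1836 - 54 = 1782

1782


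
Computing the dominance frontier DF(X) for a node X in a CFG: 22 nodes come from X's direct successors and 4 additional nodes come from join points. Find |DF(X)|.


DF(X) = direct successor contributions + join point contributions
= 22 + 4 = 26

26


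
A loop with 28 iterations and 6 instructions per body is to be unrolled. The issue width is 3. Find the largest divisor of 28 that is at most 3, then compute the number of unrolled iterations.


Largest divisor of 28 <= 3 is 2
New iterations = 28 / 2 = 14

14


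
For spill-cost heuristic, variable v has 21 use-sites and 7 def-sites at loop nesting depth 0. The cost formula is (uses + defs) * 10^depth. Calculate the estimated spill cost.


uses + defs = 21 + 7 = 28
10^0 = 1
Spill cost = 28 * 1 = 28

28


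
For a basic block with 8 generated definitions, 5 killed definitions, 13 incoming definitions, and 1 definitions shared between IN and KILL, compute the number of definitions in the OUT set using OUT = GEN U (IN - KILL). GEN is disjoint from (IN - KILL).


IN - KILL: 13 - 1 = 12 surviving definitions
OUT = GEN + surviving = 8 + 12 = 20

20


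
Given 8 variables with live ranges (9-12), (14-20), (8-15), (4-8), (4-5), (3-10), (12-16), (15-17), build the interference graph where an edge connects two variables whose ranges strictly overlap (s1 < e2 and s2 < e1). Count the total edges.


Check all pairs for overlapping intervals.
Two intervals (s1,e1) and (s2,e2) overlap if s1 < e2 and s2 < e1.
v0 (9-12) vs v1..v7: overlaps v2, v5 -> 2
v1 (14-20) vs v2..v7: overlaps v2, v6, v7 -> 3
v2 (8-15) vs v3..v7: overlaps v5, v6 -> 2
v3 (4-8) vs v4..v7: overlaps v4, v5 -> 2
v4 (4-5) vs v5..v7: overlaps v5 -> 1
v5 (3-10) vs v6..v7: overlaps none -> 0
v6 (12-16) vs v7: overlaps v7 -> 1
Total overlapping pairs = 2 + 3 + 2 + 2 + 1 + 0 + 1 = 11

11


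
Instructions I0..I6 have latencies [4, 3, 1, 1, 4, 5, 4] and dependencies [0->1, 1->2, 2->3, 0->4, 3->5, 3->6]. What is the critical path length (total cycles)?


Compute longest path through dependency graph: dist(Ik) = max over predecessors of dist + latency(Ik).
dist(I0) = latency 4 = 4
dist(I1) = dist(I0) + 3 = 4 + 3 = 7
dist(I2) = dist(I1) + 1 = 7 + 1 = 8
dist(I3) = dist(I2) + 1 = 8 + 1 = 9
dist(I4) = dist(I0) + 4 = 4 + 4 = 8
dist(I5) = dist(I3) + 5 = 9 + 5 = 14
dist(I6) = dist(I3) + 4 = 9 + 4 = 13
Critical path = max dist = 14

14


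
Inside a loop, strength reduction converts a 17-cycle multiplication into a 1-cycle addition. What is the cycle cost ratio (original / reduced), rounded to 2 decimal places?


Ratio = mult_cost / add_cost = 17 / 1 = 17.0

17.0


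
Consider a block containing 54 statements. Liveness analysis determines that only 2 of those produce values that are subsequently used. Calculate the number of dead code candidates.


Dead code = total statements - live definitions
= 54 - 2 = 52

52


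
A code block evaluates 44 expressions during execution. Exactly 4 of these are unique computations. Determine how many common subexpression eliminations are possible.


CSE count = total expressions - unique expressions
= 44 - 4 = 40

40


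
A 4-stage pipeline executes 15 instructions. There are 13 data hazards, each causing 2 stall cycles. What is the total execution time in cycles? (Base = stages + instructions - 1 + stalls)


Base cycles = 4 + 15 - 1 = 18
Total stalls = 13 * 2 = 26
Total = 18 + 26 = 44

44


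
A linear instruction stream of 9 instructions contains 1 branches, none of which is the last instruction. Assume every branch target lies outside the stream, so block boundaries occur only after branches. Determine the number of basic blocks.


With no in-sequence branch targets, the leaders are the first instruction plus the instruction after each branch.
Number of basic blocks = branches + 1
= 1 + 1 = 2

2


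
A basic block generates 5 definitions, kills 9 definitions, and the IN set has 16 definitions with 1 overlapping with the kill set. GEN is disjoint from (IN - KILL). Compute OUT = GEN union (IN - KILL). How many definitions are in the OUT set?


IN - KILL: 16 - 1 = 15 surviving definitions
OUT = GEN + surviving = 5 + 15 = 20

20


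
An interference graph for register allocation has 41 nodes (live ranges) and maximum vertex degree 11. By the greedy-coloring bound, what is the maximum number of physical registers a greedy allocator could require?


Greedy coloring never needs more than (max_degree + 1) colors: when coloring a vertex, at most max_degree neighbors are already colored.
Upper bound = 11 + 1 = 12

12


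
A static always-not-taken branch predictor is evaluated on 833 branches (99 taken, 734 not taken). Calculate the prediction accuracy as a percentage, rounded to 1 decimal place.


Predictor: always-not-taken
Correct predictions = 734
Accuracy = 734 / 833 * 100 = 88.1%

88.1


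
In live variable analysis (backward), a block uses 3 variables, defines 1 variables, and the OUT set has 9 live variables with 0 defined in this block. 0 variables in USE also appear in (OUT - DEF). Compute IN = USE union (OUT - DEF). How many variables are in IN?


OUT - DEF: 9 - 0 = 9
|IN| = |USE| + |OUT - DEF| - |USE ∩ (OUT - DEF)| = 3 + 9 - 0 = 12

12


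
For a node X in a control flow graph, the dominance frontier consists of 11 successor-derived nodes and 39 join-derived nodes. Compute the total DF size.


DF(X) = direct successor contributions + join point contributions
= 11 + 39 = 50

50
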